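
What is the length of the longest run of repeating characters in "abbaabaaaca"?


Input: "abbaabaaaca"
Scanning for longest run:
  Position 1 ('b'): new char, reset run to 1
  Position 2 ('b'): continues run of 'b', length=2
  Position 3 ('a'): new char, reset run to 1
  Position 4 ('a'): continues run of 'a', length=2
  Position 5 ('b'): new char, reset run to 1
  Position 6 ('a'): new char, reset run to 1
  Position 7 ('a'): continues run of 'a', length=2
  Position 8 ('a'): continues run of 'a', length=3
  Position 9 ('c'): new char, reset run to 1
  Position 10 ('a'): new char, reset run to 1
Longest run: 'a' with length 3

3


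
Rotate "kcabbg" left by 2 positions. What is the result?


Input: "kcabbg", rotate left by 2
First 2 characters: "kc"
Remaining characters: "abbg"
Concatenate remaining + first: "abbg" + "kc" = "abbgkc"

abbgkc


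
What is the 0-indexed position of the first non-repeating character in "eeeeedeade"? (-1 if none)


Input: eeeeedeade
Character frequencies:
  'a': 1
  'd': 2
  'e': 7
Scanning left to right for freq == 1:
  Position 0 ('e'): freq=7, skip
  Position 1 ('e'): freq=7, skip
  Position 2 ('e'): freq=7, skip
  Position 3 ('e'): freq=7, skip
  Position 4 ('e'): freq=7, skip
  Position 5 ('d'): freq=2, skip
  Position 6 ('e'): freq=7, skip
  Position 7 ('a'): unique! => answer = 7

7


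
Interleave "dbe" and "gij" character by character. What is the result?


Interleaving "dbe" and "gij":
  Position 0: 'd' from first, 'g' from second => "dg"
  Position 1: 'b' from first, 'i' from second => "bi"
  Position 2: 'e' from first, 'j' from second => "ej"
Result: dgbiej

dgbiej


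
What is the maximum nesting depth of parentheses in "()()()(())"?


Input: "()()()(())"
Tracking depth:
  Position 0 '(': depth becomes 1
  Position 1 ')': depth becomes 0
  Position 2 '(': depth becomes 1
  Position 3 ')': depth becomes 0
  Position 4 '(': depth becomes 1
  Position 5 ')': depth becomes 0
  Position 6 '(': depth becomes 1
  Position 7 '(': depth becomes 2
  Position 8 ')': depth becomes 1
  Position 9 ')': depth becomes 0
Maximum depth reached: 2

2


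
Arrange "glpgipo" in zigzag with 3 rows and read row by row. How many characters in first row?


Zigzag "glpgipo" into 3 rows:
Placing characters:
  'g' => row 0
  'l' => row 1
  'p' => row 2
  'g' => row 1
  'i' => row 0
  'p' => row 1
  'o' => row 2
Rows:
  Row 0: "gi"
  Row 1: "lgp"
  Row 2: "po"
First row length: 2

2


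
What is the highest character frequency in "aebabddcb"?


Input: aebabddcb
Character counts:
  'a': 2
  'b': 3
  'c': 1
  'd': 2
  'e': 1
Maximum frequency: 3

3


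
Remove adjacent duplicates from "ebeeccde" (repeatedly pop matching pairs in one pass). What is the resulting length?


Input: ebeeccde
Stack-based adjacent duplicate removal:
  Read 'e': push. Stack: e
  Read 'b': push. Stack: eb
  Read 'e': push. Stack: ebe
  Read 'e': matches stack top 'e' => pop. Stack: eb
  Read 'c': push. Stack: ebc
  Read 'c': matches stack top 'c' => pop. Stack: eb
  Read 'd': push. Stack: ebd
  Read 'e': push. Stack: ebde
Final stack: "ebde" (length 4)

4


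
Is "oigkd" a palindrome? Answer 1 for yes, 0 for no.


Input: oigkd
Reversed: dkgio
  Compare pos 0 ('o') with pos 4 ('d'): MISMATCH
  Compare pos 1 ('i') with pos 3 ('k'): MISMATCH
Result: not a palindrome

0


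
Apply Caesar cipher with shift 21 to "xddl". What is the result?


Caesar cipher: shift "xddl" by 21
  'x' (pos 23) + 21 = pos 18 = 's'
  'd' (pos 3) + 21 = pos 24 = 'y'
  'd' (pos 3) + 21 = pos 24 = 'y'
  'l' (pos 11) + 21 = pos 6 = 'g'
Result: syyg

syyg


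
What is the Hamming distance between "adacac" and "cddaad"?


Comparing "adacac" and "cddaad" position by position:
  Position 0: 'a' vs 'c' => differ
  Position 1: 'd' vs 'd' => same
  Position 2: 'a' vs 'd' => differ
  Position 3: 'c' vs 'a' => differ
  Position 4: 'a' vs 'a' => same
  Position 5: 'c' vs 'd' => differ
Total differences (Hamming distance): 4

4


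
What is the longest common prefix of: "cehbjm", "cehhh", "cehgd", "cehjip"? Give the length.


Words: cehbjm, cehhh, cehgd, cehjip
  Position 0: all 'c' => match
  Position 1: all 'e' => match
  Position 2: all 'h' => match
  Position 3: ('b', 'h', 'g', 'j') => mismatch, stop
LCP = "ceh" (length 3)

3


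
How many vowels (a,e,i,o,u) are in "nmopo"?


Input: nmopo
Checking each character:
  'n' at position 0: consonant
  'm' at position 1: consonant
  'o' at position 2: vowel (running total: 1)
  'p' at position 3: consonant
  'o' at position 4: vowel (running total: 2)
Total vowels: 2

2


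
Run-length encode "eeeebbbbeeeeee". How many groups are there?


Input: eeeebbbbeeeeee
Scanning for consecutive runs:
  Group 1: 'e' x 4 (positions 0-3)
  Group 2: 'b' x 4 (positions 4-7)
  Group 3: 'e' x 6 (positions 8-13)
Total groups: 3

3


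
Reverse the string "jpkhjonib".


Input: jpkhjonib
Reading characters right to left:
  Position 8: 'b'
  Position 7: 'i'
  Position 6: 'n'
  Position 5: 'o'
  Position 4: 'j'
  Position 3: 'h'
  Position 2: 'k'
  Position 1: 'p'
  Position 0: 'j'
Reversed: binojhkpj

binojhkpj


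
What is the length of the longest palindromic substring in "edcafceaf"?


Input: "edcafceaf"
Checking substrings for palindromes:
  No multi-char palindromic substrings found
Longest palindromic substring: "e" with length 1

1


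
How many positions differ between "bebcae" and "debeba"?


Comparing "bebcae" and "debeba" position by position:
  Position 0: 'b' vs 'd' => DIFFER
  Position 1: 'e' vs 'e' => same
  Position 2: 'b' vs 'b' => same
  Position 3: 'c' vs 'e' => DIFFER
  Position 4: 'a' vs 'b' => DIFFER
  Position 5: 'e' vs 'a' => DIFFER
Positions that differ: 4

4


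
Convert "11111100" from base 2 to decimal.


Input: "11111100" in base 2
Positional expansion:
  Digit '1' (value 1) x 2^7 = 128
  Digit '1' (value 1) x 2^6 = 64
  Digit '1' (value 1) x 2^5 = 32
  Digit '1' (value 1) x 2^4 = 16
  Digit '1' (value 1) x 2^3 = 8
  Digit '1' (value 1) x 2^2 = 4
  Digit '0' (value 0) x 2^1 = 0
  Digit '0' (value 0) x 2^0 = 0
Sum = 252

252


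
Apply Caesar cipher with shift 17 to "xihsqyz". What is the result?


Caesar cipher: shift "xihsqyz" by 17
  'x' (pos 23) + 17 = pos 14 = 'o'
  'i' (pos 8) + 17 = pos 25 = 'z'
  'h' (pos 7) + 17 = pos 24 = 'y'
  's' (pos 18) + 17 = pos 9 = 'j'
  'q' (pos 16) + 17 = pos 7 = 'h'
  'y' (pos 24) + 17 = pos 15 = 'p'
  'z' (pos 25) + 17 = pos 16 = 'q'
Result: ozyjhpq

ozyjhpq


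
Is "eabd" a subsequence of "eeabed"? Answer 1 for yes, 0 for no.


Check if "eabd" is a subsequence of "eeabed"
Greedy scan:
  Position 0 ('e'): matches sub[0] = 'e'
  Position 1 ('e'): no match needed
  Position 2 ('a'): matches sub[1] = 'a'
  Position 3 ('b'): matches sub[2] = 'b'
  Position 4 ('e'): no match needed
  Position 5 ('d'): matches sub[3] = 'd'
All 4 characters matched => is a subsequence

1


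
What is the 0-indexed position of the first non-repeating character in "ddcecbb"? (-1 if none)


Input: ddcecbb
Character frequencies:
  'b': 2
  'c': 2
  'd': 2
  'e': 1
Scanning left to right for freq == 1:
  Position 0 ('d'): freq=2, skip
  Position 1 ('d'): freq=2, skip
  Position 2 ('c'): freq=2, skip
  Position 3 ('e'): unique! => answer = 3

3


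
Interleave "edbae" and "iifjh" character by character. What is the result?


Interleaving "edbae" and "iifjh":
  Position 0: 'e' from first, 'i' from second => "ei"
  Position 1: 'd' from first, 'i' from second => "di"
  Position 2: 'b' from first, 'f' from second => "bf"
  Position 3: 'a' from first, 'j' from second => "aj"
  Position 4: 'e' from first, 'h' from second => "eh"
Result: eidibfajeh

eidibfajeh


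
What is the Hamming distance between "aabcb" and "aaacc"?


Comparing "aabcb" and "aaacc" position by position:
  Position 0: 'a' vs 'a' => same
  Position 1: 'a' vs 'a' => same
  Position 2: 'b' vs 'a' => differ
  Position 3: 'c' vs 'c' => same
  Position 4: 'b' vs 'c' => differ
Total differences (Hamming distance): 2

2


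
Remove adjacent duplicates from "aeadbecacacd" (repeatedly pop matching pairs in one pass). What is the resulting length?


Input: aeadbecacacd
Stack-based adjacent duplicate removal:
  Read 'a': push. Stack: a
  Read 'e': push. Stack: ae
  Read 'a': push. Stack: aea
  Read 'd': push. Stack: aead
  Read 'b': push. Stack: aeadb
  Read 'e': push. Stack: aeadbe
  Read 'c': push. Stack: aeadbec
  Read 'a': push. Stack: aeadbeca
  Read 'c': push. Stack: aeadbecac
  Read 'a': push. Stack: aeadbecaca
  Read 'c': push. Stack: aeadbecacac
  Read 'd': push. Stack: aeadbecacacd
Final stack: "aeadbecacacd" (length 12)

12


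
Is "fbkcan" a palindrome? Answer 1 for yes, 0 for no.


Input: fbkcan
Reversed: nackbf
  Compare pos 0 ('f') with pos 5 ('n'): MISMATCH
  Compare pos 1 ('b') with pos 4 ('a'): MISMATCH
  Compare pos 2 ('k') with pos 3 ('c'): MISMATCH
Result: not a palindrome

0


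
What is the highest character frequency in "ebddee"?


Input: ebddee
Character counts:
  'b': 1
  'd': 2
  'e': 3
Maximum frequency: 3

3


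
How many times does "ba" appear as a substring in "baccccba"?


Searching for "ba" in "baccccba"
Scanning each position:
  Position 0: "ba" => MATCH
  Position 1: "ac" => no
  Position 2: "cc" => no
  Position 3: "cc" => no
  Position 4: "cc" => no
  Position 5: "cb" => no
  Position 6: "ba" => MATCH
Total occurrences: 2

2


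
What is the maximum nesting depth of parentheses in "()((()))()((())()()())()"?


Input: "()((()))()((())()()())()"
Tracking depth:
  Position 0 '(': depth becomes 1
  Position 1 ')': depth becomes 0
  Position 2 '(': depth becomes 1
  Position 3 '(': depth becomes 2
  Position 4 '(': depth becomes 3
  Position 5 ')': depth becomes 2
  Position 6 ')': depth becomes 1
  Position 7 ')': depth becomes 0
  Position 8 '(': depth becomes 1
  Position 9 ')': depth becomes 0
  Position 10 '(': depth becomes 1
  Position 11 '(': depth becomes 2
  Position 12 '(': depth becomes 3
  Position 13 ')': depth becomes 2
  Position 14 ')': depth becomes 1
  Position 15 '(': depth becomes 2
  Position 16 ')': depth becomes 1
  Position 17 '(': depth becomes 2
  Position 18 ')': depth becomes 1
  Position 19 '(': depth becomes 2
  Position 20 ')': depth becomes 1
  Position 21 ')': depth becomes 0
  Position 22 '(': depth becomes 1
  Position 23 ')': depth becomes 0
Maximum depth reached: 3

3


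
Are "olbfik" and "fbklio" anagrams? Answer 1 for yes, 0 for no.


Strings: "olbfik", "fbklio"
Sorted first:  bfiklo
Sorted second: bfiklo
Sorted forms match => anagrams

1


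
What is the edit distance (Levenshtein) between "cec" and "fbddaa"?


Computing edit distance: "cec" -> "fbddaa"
DP table:
           f    b    d    d    a    a
      0    1    2    3    4    5    6
  c   1    1    2    3    4    5    6
  e   2    2    2    3    4    5    6
  c   3    3    3    3    4    5    6
Edit distance = dp[3][6] = 6

6


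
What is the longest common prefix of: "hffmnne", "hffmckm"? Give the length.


Words: hffmnne, hffmckm
  Position 0: all 'h' => match
  Position 1: all 'f' => match
  Position 2: all 'f' => match
  Position 3: all 'm' => match
  Position 4: ('n', 'c') => mismatch, stop
LCP = "hffm" (length 4)

4


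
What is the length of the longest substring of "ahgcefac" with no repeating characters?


Input: "ahgcefac"
Sliding window (track last position of each char):
  Position 0 ('a'): window [0,0] length 1 -- new best
  Position 1 ('h'): window [0,1] length 2 -- new best
  Position 2 ('g'): window [0,2] length 3 -- new best
  Position 3 ('c'): window [0,3] length 4 -- new best
  Position 4 ('e'): window [0,4] length 5 -- new best
  Position 5 ('f'): window [0,5] length 6 -- new best
  Position 6 ('a'): repeat (last at 0), move window start to 1
  Position 6 ('a'): window [1,6] length 6
  Position 7 ('c'): repeat (last at 3), move window start to 4
  Position 7 ('c'): window [4,7] length 4
Longest substring with no repeats: "ahgcef" with length 6

6


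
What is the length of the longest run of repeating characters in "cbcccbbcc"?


Input: "cbcccbbcc"
Scanning for longest run:
  Position 1 ('b'): new char, reset run to 1
  Position 2 ('c'): new char, reset run to 1
  Position 3 ('c'): continues run of 'c', length=2
  Position 4 ('c'): continues run of 'c', length=3
  Position 5 ('b'): new char, reset run to 1
  Position 6 ('b'): continues run of 'b', length=2
  Position 7 ('c'): new char, reset run to 1
  Position 8 ('c'): continues run of 'c', length=2
Longest run: 'c' with length 3

3


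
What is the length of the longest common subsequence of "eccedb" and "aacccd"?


LCS of "eccedb" and "aacccd"
DP table:
           a    a    c    c    c    d
      0    0    0    0    0    0    0
  e   0    0    0    0    0    0    0
  c   0    0    0    1    1    1    1
  c   0    0    0    1    2    2    2
  e   0    0    0    1    2    2    2
  d   0    0    0    1    2    2    3
  b   0    0    0    1    2    2    3
LCS length = dp[6][6] = 3

3


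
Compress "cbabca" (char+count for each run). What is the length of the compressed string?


Input: cbabca
Runs:
  'c' x 1 => "c1"
  'b' x 1 => "b1"
  'a' x 1 => "a1"
  'b' x 1 => "b1"
  'c' x 1 => "c1"
  'a' x 1 => "a1"
Compressed: "c1b1a1b1c1a1"
Compressed length: 12

12


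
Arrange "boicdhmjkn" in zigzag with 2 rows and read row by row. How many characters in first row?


Zigzag "boicdhmjkn" into 2 rows:
Placing characters:
  'b' => row 0
  'o' => row 1
  'i' => row 0
  'c' => row 1
  'd' => row 0
  'h' => row 1
  'm' => row 0
  'j' => row 1
  'k' => row 0
  'n' => row 1
Rows:
  Row 0: "bidmk"
  Row 1: "ochjn"
First row length: 5

5


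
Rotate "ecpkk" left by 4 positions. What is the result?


Input: "ecpkk", rotate left by 4
First 4 characters: "ecpk"
Remaining characters: "k"
Concatenate remaining + first: "k" + "ecpk" = "kecpk"

kecpk


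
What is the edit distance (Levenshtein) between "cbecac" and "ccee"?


Computing edit distance: "cbecac" -> "ccee"
DP table:
           c    c    e    e
      0    1    2    3    4
  c   1    0    1    2    3
  b   2    1    1    2    3
  e   3    2    2    1    2
  c   4    3    2    2    2
  a   5    4    3    3    3
  c   6    5    4    4    4
Edit distance = dp[6][4] = 4

4


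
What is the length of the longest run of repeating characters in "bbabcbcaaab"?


Input: "bbabcbcaaab"
Scanning for longest run:
  Position 1 ('b'): continues run of 'b', length=2
  Position 2 ('a'): new char, reset run to 1
  Position 3 ('b'): new char, reset run to 1
  Position 4 ('c'): new char, reset run to 1
  Position 5 ('b'): new char, reset run to 1
  Position 6 ('c'): new char, reset run to 1
  Position 7 ('a'): new char, reset run to 1
  Position 8 ('a'): continues run of 'a', length=2
  Position 9 ('a'): continues run of 'a', length=3
  Position 10 ('b'): new char, reset run to 1
Longest run: 'a' with length 3

3


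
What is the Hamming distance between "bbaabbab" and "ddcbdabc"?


Comparing "bbaabbab" and "ddcbdabc" position by position:
  Position 0: 'b' vs 'd' => differ
  Position 1: 'b' vs 'd' => differ
  Position 2: 'a' vs 'c' => differ
  Position 3: 'a' vs 'b' => differ
  Position 4: 'b' vs 'd' => differ
  Position 5: 'b' vs 'a' => differ
  Position 6: 'a' vs 'b' => differ
  Position 7: 'b' vs 'c' => differ
Total differences (Hamming distance): 8

8


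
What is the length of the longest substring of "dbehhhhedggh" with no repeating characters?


Input: "dbehhhhedggh"
Sliding window (track last position of each char):
  Position 0 ('d'): window [0,0] length 1 -- new best
  Position 1 ('b'): window [0,1] length 2 -- new best
  Position 2 ('e'): window [0,2] length 3 -- new best
  Position 3 ('h'): window [0,3] length 4 -- new best
  Position 4 ('h'): repeat (last at 3), move window start to 4
  Position 4 ('h'): window [4,4] length 1
  Position 5 ('h'): repeat (last at 4), move window start to 5
  Position 5 ('h'): window [5,5] length 1
  Position 6 ('h'): repeat (last at 5), move window start to 6
  Position 6 ('h'): window [6,6] length 1
  Position 7 ('e'): window [6,7] length 2
  Position 8 ('d'): window [6,8] length 3
  Position 9 ('g'): window [6,9] length 4
  Position 10 ('g'): repeat (last at 9), move window start to 10
  Position 10 ('g'): window [10,10] length 1
  Position 11 ('h'): window [10,11] length 2
Longest substring with no repeats: "dbeh" with length 4

4


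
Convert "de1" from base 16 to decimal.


Input: "de1" in base 16
Positional expansion:
  Digit 'd' (value 13) x 16^2 = 3328
  Digit 'e' (value 14) x 16^1 = 224
  Digit '1' (value 1) x 16^0 = 1
Sum = 3553

3553


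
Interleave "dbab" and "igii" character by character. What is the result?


Interleaving "dbab" and "igii":
  Position 0: 'd' from first, 'i' from second => "di"
  Position 1: 'b' from first, 'g' from second => "bg"
  Position 2: 'a' from first, 'i' from second => "ai"
  Position 3: 'b' from first, 'i' from second => "bi"
Result: dibgaibi

dibgaibi


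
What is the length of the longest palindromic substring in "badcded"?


Input: "badcded"
Checking substrings for palindromes:
  [2:5] "dcd" (len 3) => palindrome
  [4:7] "ded" (len 3) => palindrome
Longest palindromic substring: "dcd" with length 3

3


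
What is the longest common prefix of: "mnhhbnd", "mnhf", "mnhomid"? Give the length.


Words: mnhhbnd, mnhf, mnhomid
  Position 0: all 'm' => match
  Position 1: all 'n' => match
  Position 2: all 'h' => match
  Position 3: ('h', 'f', 'o') => mismatch, stop
LCP = "mnh" (length 3)

3


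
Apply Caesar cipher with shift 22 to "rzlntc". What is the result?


Caesar cipher: shift "rzlntc" by 22
  'r' (pos 17) + 22 = pos 13 = 'n'
  'z' (pos 25) + 22 = pos 21 = 'v'
  'l' (pos 11) + 22 = pos 7 = 'h'
  'n' (pos 13) + 22 = pos 9 = 'j'
  't' (pos 19) + 22 = pos 15 = 'p'
  'c' (pos 2) + 22 = pos 24 = 'y'
Result: nvhjpy

nvhjpy


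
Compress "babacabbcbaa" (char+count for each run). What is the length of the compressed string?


Input: babacabbcbaa
Runs:
  'b' x 1 => "b1"
  'a' x 1 => "a1"
  'b' x 1 => "b1"
  'a' x 1 => "a1"
  'c' x 1 => "c1"
  'a' x 1 => "a1"
  'b' x 2 => "b2"
  'c' x 1 => "c1"
  'b' x 1 => "b1"
  'a' x 2 => "a2"
Compressed: "b1a1b1a1c1a1b2c1b1a2"
Compressed length: 20

20


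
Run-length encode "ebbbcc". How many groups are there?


Input: ebbbcc
Scanning for consecutive runs:
  Group 1: 'e' x 1 (positions 0-0)
  Group 2: 'b' x 3 (positions 1-3)
  Group 3: 'c' x 2 (positions 4-5)
Total groups: 3

3


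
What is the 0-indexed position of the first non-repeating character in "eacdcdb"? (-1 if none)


Input: eacdcdb
Character frequencies:
  'a': 1
  'b': 1
  'c': 2
  'd': 2
  'e': 1
Scanning left to right for freq == 1:
  Position 0 ('e'): unique! => answer = 0

0


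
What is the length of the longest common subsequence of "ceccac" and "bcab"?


LCS of "ceccac" and "bcab"
DP table:
           b    c    a    b
      0    0    0    0    0
  c   0    0    1    1    1
  e   0    0    1    1    1
  c   0    0    1    1    1
  c   0    0    1    1    1
  a   0    0    1    2    2
  c   0    0    1    2    2
LCS length = dp[6][4] = 2

2


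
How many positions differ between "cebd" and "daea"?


Comparing "cebd" and "daea" position by position:
  Position 0: 'c' vs 'd' => DIFFER
  Position 1: 'e' vs 'a' => DIFFER
  Position 2: 'b' vs 'e' => DIFFER
  Position 3: 'd' vs 'a' => DIFFER
Positions that differ: 4

4


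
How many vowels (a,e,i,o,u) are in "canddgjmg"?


Input: canddgjmg
Checking each character:
  'c' at position 0: consonant
  'a' at position 1: vowel (running total: 1)
  'n' at position 2: consonant
  'd' at position 3: consonant
  'd' at position 4: consonant
  'g' at position 5: consonant
  'j' at position 6: consonant
  'm' at position 7: consonant
  'g' at position 8: consonant
Total vowels: 1

1


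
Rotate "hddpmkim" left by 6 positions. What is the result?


Input: "hddpmkim", rotate left by 6
First 6 characters: "hddpmk"
Remaining characters: "im"
Concatenate remaining + first: "im" + "hddpmk" = "imhddpmk"

imhddpmk


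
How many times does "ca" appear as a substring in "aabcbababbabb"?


Searching for "ca" in "aabcbababbabb"
Scanning each position:
  Position 0: "aa" => no
  Position 1: "ab" => no
  Position 2: "bc" => no
  Position 3: "cb" => no
  Position 4: "ba" => no
  Position 5: "ab" => no
  Position 6: "ba" => no
  Position 7: "ab" => no
  Position 8: "bb" => no
  Position 9: "ba" => no
  Position 10: "ab" => no
  Position 11: "bb" => no
Total occurrences: 0

0


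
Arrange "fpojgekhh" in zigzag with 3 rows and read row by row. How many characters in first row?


Zigzag "fpojgekhh" into 3 rows:
Placing characters:
  'f' => row 0
  'p' => row 1
  'o' => row 2
  'j' => row 1
  'g' => row 0
  'e' => row 1
  'k' => row 2
  'h' => row 1
  'h' => row 0
Rows:
  Row 0: "fgh"
  Row 1: "pjeh"
  Row 2: "ok"
First row length: 3

3


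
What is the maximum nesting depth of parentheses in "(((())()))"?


Input: "(((())()))"
Tracking depth:
  Position 0 '(': depth becomes 1
  Position 1 '(': depth becomes 2
  Position 2 '(': depth becomes 3
  Position 3 '(': depth becomes 4
  Position 4 ')': depth becomes 3
  Position 5 ')': depth becomes 2
  Position 6 '(': depth becomes 3
  Position 7 ')': depth becomes 2
  Position 8 ')': depth becomes 1
  Position 9 ')': depth becomes 0
Maximum depth reached: 4

4


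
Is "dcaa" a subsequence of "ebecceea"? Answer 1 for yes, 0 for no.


Check if "dcaa" is a subsequence of "ebecceea"
Greedy scan:
  Position 0 ('e'): no match needed
  Position 1 ('b'): no match needed
  Position 2 ('e'): no match needed
  Position 3 ('c'): no match needed
  Position 4 ('c'): no match needed
  Position 5 ('e'): no match needed
  Position 6 ('e'): no match needed
  Position 7 ('a'): no match needed
Only matched 0/4 characters => not a subsequence

0


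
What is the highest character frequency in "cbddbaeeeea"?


Input: cbddbaeeeea
Character counts:
  'a': 2
  'b': 2
  'c': 1
  'd': 2
  'e': 4
Maximum frequency: 4

4


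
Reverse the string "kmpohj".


Input: kmpohj
Reading characters right to left:
  Position 5: 'j'
  Position 4: 'h'
  Position 3: 'o'
  Position 2: 'p'
  Position 1: 'm'
  Position 0: 'k'
Reversed: jhopmk

jhopmk


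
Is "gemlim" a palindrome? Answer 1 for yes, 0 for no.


Input: gemlim
Reversed: milmeg
  Compare pos 0 ('g') with pos 5 ('m'): MISMATCH
  Compare pos 1 ('e') with pos 4 ('i'): MISMATCH
  Compare pos 2 ('m') with pos 3 ('l'): MISMATCH
Result: not a palindrome

0


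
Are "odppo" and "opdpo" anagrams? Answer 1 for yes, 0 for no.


Strings: "odppo", "opdpo"
Sorted first:  doopp
Sorted second: doopp
Sorted forms match => anagrams

1


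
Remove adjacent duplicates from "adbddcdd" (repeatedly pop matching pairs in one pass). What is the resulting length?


Input: adbddcdd
Stack-based adjacent duplicate removal:
  Read 'a': push. Stack: a
  Read 'd': push. Stack: ad
  Read 'b': push. Stack: adb
  Read 'd': push. Stack: adbd
  Read 'd': matches stack top 'd' => pop. Stack: adb
  Read 'c': push. Stack: adbc
  Read 'd': push. Stack: adbcd
  Read 'd': matches stack top 'd' => pop. Stack: adbc
Final stack: "adbc" (length 4)

4


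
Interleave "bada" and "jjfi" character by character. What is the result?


Interleaving "bada" and "jjfi":
  Position 0: 'b' from first, 'j' from second => "bj"
  Position 1: 'a' from first, 'j' from second => "aj"
  Position 2: 'd' from first, 'f' from second => "df"
  Position 3: 'a' from first, 'i' from second => "ai"
Result: bjajdfai

bjajdfai


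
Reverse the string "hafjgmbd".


Input: hafjgmbd
Reading characters right to left:
  Position 7: 'd'
  Position 6: 'b'
  Position 5: 'm'
  Position 4: 'g'
  Position 3: 'j'
  Position 2: 'f'
  Position 1: 'a'
  Position 0: 'h'
Reversed: dbmgjfah

dbmgjfah


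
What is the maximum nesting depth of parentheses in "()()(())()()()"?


Input: "()()(())()()()"
Tracking depth:
  Position 0 '(': depth becomes 1
  Position 1 ')': depth becomes 0
  Position 2 '(': depth becomes 1
  Position 3 ')': depth becomes 0
  Position 4 '(': depth becomes 1
  Position 5 '(': depth becomes 2
  Position 6 ')': depth becomes 1
  Position 7 ')': depth becomes 0
  Position 8 '(': depth becomes 1
  Position 9 ')': depth becomes 0
  Position 10 '(': depth becomes 1
  Position 11 ')': depth becomes 0
  Position 12 '(': depth becomes 1
  Position 13 ')': depth becomes 0
Maximum depth reached: 2

2


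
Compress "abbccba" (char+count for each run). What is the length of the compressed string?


Input: abbccba
Runs:
  'a' x 1 => "a1"
  'b' x 2 => "b2"
  'c' x 2 => "c2"
  'b' x 1 => "b1"
  'a' x 1 => "a1"
Compressed: "a1b2c2b1a1"
Compressed length: 10

10


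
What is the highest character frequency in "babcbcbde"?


Input: babcbcbde
Character counts:
  'a': 1
  'b': 4
  'c': 2
  'd': 1
  'e': 1
Maximum frequency: 4

4


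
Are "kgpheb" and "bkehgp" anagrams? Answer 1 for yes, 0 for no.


Strings: "kgpheb", "bkehgp"
Sorted first:  beghkp
Sorted second: beghkp
Sorted forms match => anagrams

1


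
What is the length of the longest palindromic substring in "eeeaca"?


Input: "eeeaca"
Checking substrings for palindromes:
  [0:3] "eee" (len 3) => palindrome
  [3:6] "aca" (len 3) => palindrome
  [0:2] "ee" (len 2) => palindrome
  [1:3] "ee" (len 2) => palindrome
Longest palindromic substring: "eee" with length 3

3


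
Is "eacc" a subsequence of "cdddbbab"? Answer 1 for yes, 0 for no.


Check if "eacc" is a subsequence of "cdddbbab"
Greedy scan:
  Position 0 ('c'): no match needed
  Position 1 ('d'): no match needed
  Position 2 ('d'): no match needed
  Position 3 ('d'): no match needed
  Position 4 ('b'): no match needed
  Position 5 ('b'): no match needed
  Position 6 ('a'): no match needed
  Position 7 ('b'): no match needed
Only matched 0/4 characters => not a subsequence

0


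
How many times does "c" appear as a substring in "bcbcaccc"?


Searching for "c" in "bcbcaccc"
Scanning each position:
  Position 0: "b" => no
  Position 1: "c" => MATCH
  Position 2: "b" => no
  Position 3: "c" => MATCH
  Position 4: "a" => no
  Position 5: "c" => MATCH
  Position 6: "c" => MATCH
  Position 7: "c" => MATCH
Total occurrences: 5

5


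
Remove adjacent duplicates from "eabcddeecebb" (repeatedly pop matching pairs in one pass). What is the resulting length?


Input: eabcddeecebb
Stack-based adjacent duplicate removal:
  Read 'e': push. Stack: e
  Read 'a': push. Stack: ea
  Read 'b': push. Stack: eab
  Read 'c': push. Stack: eabc
  Read 'd': push. Stack: eabcd
  Read 'd': matches stack top 'd' => pop. Stack: eabc
  Read 'e': push. Stack: eabce
  Read 'e': matches stack top 'e' => pop. Stack: eabc
  Read 'c': matches stack top 'c' => pop. Stack: eab
  Read 'e': push. Stack: eabe
  Read 'b': push. Stack: eabeb
  Read 'b': matches stack top 'b' => pop. Stack: eabe
Final stack: "eabe" (length 4)

4


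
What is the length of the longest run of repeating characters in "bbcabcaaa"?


Input: "bbcabcaaa"
Scanning for longest run:
  Position 1 ('b'): continues run of 'b', length=2
  Position 2 ('c'): new char, reset run to 1
  Position 3 ('a'): new char, reset run to 1
  Position 4 ('b'): new char, reset run to 1
  Position 5 ('c'): new char, reset run to 1
  Position 6 ('a'): new char, reset run to 1
  Position 7 ('a'): continues run of 'a', length=2
  Position 8 ('a'): continues run of 'a', length=3
Longest run: 'a' with length 3

3


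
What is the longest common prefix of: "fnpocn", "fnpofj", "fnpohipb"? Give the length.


Words: fnpocn, fnpofj, fnpohipb
  Position 0: all 'f' => match
  Position 1: all 'n' => match
  Position 2: all 'p' => match
  Position 3: all 'o' => match
  Position 4: ('c', 'f', 'h') => mismatch, stop
LCP = "fnpo" (length 4)

4


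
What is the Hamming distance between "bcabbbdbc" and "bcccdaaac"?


Comparing "bcabbbdbc" and "bcccdaaac" position by position:
  Position 0: 'b' vs 'b' => same
  Position 1: 'c' vs 'c' => same
  Position 2: 'a' vs 'c' => differ
  Position 3: 'b' vs 'c' => differ
  Position 4: 'b' vs 'd' => differ
  Position 5: 'b' vs 'a' => differ
  Position 6: 'd' vs 'a' => differ
  Position 7: 'b' vs 'a' => differ
  Position 8: 'c' vs 'c' => same
Total differences (Hamming distance): 6

6


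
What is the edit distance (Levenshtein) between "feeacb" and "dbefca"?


Computing edit distance: "feeacb" -> "dbefca"
DP table:
           d    b    e    f    c    a
      0    1    2    3    4    5    6
  f   1    1    2    3    3    4    5
  e   2    2    2    2    3    4    5
  e   3    3    3    2    3    4    5
  a   4    4    4    3    3    4    4
  c   5    5    5    4    4    3    4
  b   6    6    5    5    5    4    4
Edit distance = dp[6][6] = 4

4


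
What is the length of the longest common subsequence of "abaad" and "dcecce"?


LCS of "abaad" and "dcecce"
DP table:
           d    c    e    c    c    e
      0    0    0    0    0    0    0
  a   0    0    0    0    0    0    0
  b   0    0    0    0    0    0    0
  a   0    0    0    0    0    0    0
  a   0    0    0    0    0    0    0
  d   0    1    1    1    1    1    1
LCS length = dp[5][6] = 1

1


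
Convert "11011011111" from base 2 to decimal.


Input: "11011011111" in base 2
Positional expansion:
  Digit '1' (value 1) x 2^10 = 1024
  Digit '1' (value 1) x 2^9 = 512
  Digit '0' (value 0) x 2^8 = 0
  Digit '1' (value 1) x 2^7 = 128
  Digit '1' (value 1) x 2^6 = 64
  Digit '0' (value 0) x 2^5 = 0
  Digit '1' (value 1) x 2^4 = 16
  Digit '1' (value 1) x 2^3 = 8
  Digit '1' (value 1) x 2^2 = 4
  Digit '1' (value 1) x 2^1 = 2
  Digit '1' (value 1) x 2^0 = 1
Sum = 1759

1759


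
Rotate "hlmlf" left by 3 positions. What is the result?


Input: "hlmlf", rotate left by 3
First 3 characters: "hlm"
Remaining characters: "lf"
Concatenate remaining + first: "lf" + "hlm" = "lfhlm"

lfhlm


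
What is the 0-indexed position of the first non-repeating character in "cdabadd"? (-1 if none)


Input: cdabadd
Character frequencies:
  'a': 2
  'b': 1
  'c': 1
  'd': 3
Scanning left to right for freq == 1:
  Position 0 ('c'): unique! => answer = 0

0


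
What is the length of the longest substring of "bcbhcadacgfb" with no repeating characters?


Input: "bcbhcadacgfb"
Sliding window (track last position of each char):
  Position 0 ('b'): window [0,0] length 1 -- new best
  Position 1 ('c'): window [0,1] length 2 -- new best
  Position 2 ('b'): repeat (last at 0), move window start to 1
  Position 2 ('b'): window [1,2] length 2
  Position 3 ('h'): window [1,3] length 3 -- new best
  Position 4 ('c'): repeat (last at 1), move window start to 2
  Position 4 ('c'): window [2,4] length 3
  Position 5 ('a'): window [2,5] length 4 -- new best
  Position 6 ('d'): window [2,6] length 5 -- new best
  Position 7 ('a'): repeat (last at 5), move window start to 6
  Position 7 ('a'): window [6,7] length 2
  Position 8 ('c'): window [6,8] length 3
  Position 9 ('g'): window [6,9] length 4
  Position 10 ('f'): window [6,10] length 5
  Position 11 ('b'): window [6,11] length 6 -- new best
Longest substring with no repeats: "dacgfb" with length 6

6


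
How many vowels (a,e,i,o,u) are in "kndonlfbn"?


Input: kndonlfbn
Checking each character:
  'k' at position 0: consonant
  'n' at position 1: consonant
  'd' at position 2: consonant
  'o' at position 3: vowel (running total: 1)
  'n' at position 4: consonant
  'l' at position 5: consonant
  'f' at position 6: consonant
  'b' at position 7: consonant
  'n' at position 8: consonant
Total vowels: 1

1


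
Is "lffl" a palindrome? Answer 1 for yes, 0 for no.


Input: lffl
Reversed: lffl
  Compare pos 0 ('l') with pos 3 ('l'): match
  Compare pos 1 ('f') with pos 2 ('f'): match
Result: palindrome

1


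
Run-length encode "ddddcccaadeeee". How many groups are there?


Input: ddddcccaadeeee
Scanning for consecutive runs:
  Group 1: 'd' x 4 (positions 0-3)
  Group 2: 'c' x 3 (positions 4-6)
  Group 3: 'a' x 2 (positions 7-8)
  Group 4: 'd' x 1 (positions 9-9)
  Group 5: 'e' x 4 (positions 10-13)
Total groups: 5

5


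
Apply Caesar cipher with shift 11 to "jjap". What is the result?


Caesar cipher: shift "jjap" by 11
  'j' (pos 9) + 11 = pos 20 = 'u'
  'j' (pos 9) + 11 = pos 20 = 'u'
  'a' (pos 0) + 11 = pos 11 = 'l'
  'p' (pos 15) + 11 = pos 0 = 'a'
Result: uula

uula


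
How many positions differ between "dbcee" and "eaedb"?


Comparing "dbcee" and "eaedb" position by position:
  Position 0: 'd' vs 'e' => DIFFER
  Position 1: 'b' vs 'a' => DIFFER
  Position 2: 'c' vs 'e' => DIFFER
  Position 3: 'e' vs 'd' => DIFFER
  Position 4: 'e' vs 'b' => DIFFER
Positions that differ: 5

5


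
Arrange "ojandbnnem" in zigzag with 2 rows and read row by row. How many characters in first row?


Zigzag "ojandbnnem" into 2 rows:
Placing characters:
  'o' => row 0
  'j' => row 1
  'a' => row 0
  'n' => row 1
  'd' => row 0
  'b' => row 1
  'n' => row 0
  'n' => row 1
  'e' => row 0
  'm' => row 1
Rows:
  Row 0: "oadne"
  Row 1: "jnbnm"
First row length: 5

5


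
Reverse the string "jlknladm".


Input: jlknladm
Reading characters right to left:
  Position 7: 'm'
  Position 6: 'd'
  Position 5: 'a'
  Position 4: 'l'
  Position 3: 'n'
  Position 2: 'k'
  Position 1: 'l'
  Position 0: 'j'
Reversed: mdalnklj

mdalnklj


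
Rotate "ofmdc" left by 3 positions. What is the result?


Input: "ofmdc", rotate left by 3
First 3 characters: "ofm"
Remaining characters: "dc"
Concatenate remaining + first: "dc" + "ofm" = "dcofm"

dcofm


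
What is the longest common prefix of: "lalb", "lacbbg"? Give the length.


Words: lalb, lacbbg
  Position 0: all 'l' => match
  Position 1: all 'a' => match
  Position 2: ('l', 'c') => mismatch, stop
LCP = "la" (length 2)

2


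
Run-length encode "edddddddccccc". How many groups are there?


Input: edddddddccccc
Scanning for consecutive runs:
  Group 1: 'e' x 1 (positions 0-0)
  Group 2: 'd' x 7 (positions 1-7)
  Group 3: 'c' x 5 (positions 8-12)
Total groups: 3

3


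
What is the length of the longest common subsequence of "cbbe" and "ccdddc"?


LCS of "cbbe" and "ccdddc"
DP table:
           c    c    d    d    d    c
      0    0    0    0    0    0    0
  c   0    1    1    1    1    1    1
  b   0    1    1    1    1    1    1
  b   0    1    1    1    1    1    1
  e   0    1    1    1    1    1    1
LCS length = dp[4][6] = 1

1


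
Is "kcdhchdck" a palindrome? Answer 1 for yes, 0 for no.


Input: kcdhchdck
Reversed: kcdhchdck
  Compare pos 0 ('k') with pos 8 ('k'): match
  Compare pos 1 ('c') with pos 7 ('c'): match
  Compare pos 2 ('d') with pos 6 ('d'): match
  Compare pos 3 ('h') with pos 5 ('h'): match
Result: palindrome

1


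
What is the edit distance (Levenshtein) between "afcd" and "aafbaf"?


Computing edit distance: "afcd" -> "aafbaf"
DP table:
           a    a    f    b    a    f
      0    1    2    3    4    5    6
  a   1    0    1    2    3    4    5
  f   2    1    1    1    2    3    4
  c   3    2    2    2    2    3    4
  d   4    3    3    3    3    3    4
Edit distance = dp[4][6] = 4

4


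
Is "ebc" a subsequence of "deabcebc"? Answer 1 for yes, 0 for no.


Check if "ebc" is a subsequence of "deabcebc"
Greedy scan:
  Position 0 ('d'): no match needed
  Position 1 ('e'): matches sub[0] = 'e'
  Position 2 ('a'): no match needed
  Position 3 ('b'): matches sub[1] = 'b'
  Position 4 ('c'): matches sub[2] = 'c'
  Position 5 ('e'): no match needed
  Position 6 ('b'): no match needed
  Position 7 ('c'): no match needed
All 3 characters matched => is a subsequence

1


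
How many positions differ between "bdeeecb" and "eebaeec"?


Comparing "bdeeecb" and "eebaeec" position by position:
  Position 0: 'b' vs 'e' => DIFFER
  Position 1: 'd' vs 'e' => DIFFER
  Position 2: 'e' vs 'b' => DIFFER
  Position 3: 'e' vs 'a' => DIFFER
  Position 4: 'e' vs 'e' => same
  Position 5: 'c' vs 'e' => DIFFER
  Position 6: 'b' vs 'c' => DIFFER
Positions that differ: 6

6


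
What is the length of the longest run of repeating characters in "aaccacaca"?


Input: "aaccacaca"
Scanning for longest run:
  Position 1 ('a'): continues run of 'a', length=2
  Position 2 ('c'): new char, reset run to 1
  Position 3 ('c'): continues run of 'c', length=2
  Position 4 ('a'): new char, reset run to 1
  Position 5 ('c'): new char, reset run to 1
  Position 6 ('a'): new char, reset run to 1
  Position 7 ('c'): new char, reset run to 1
  Position 8 ('a'): new char, reset run to 1
Longest run: 'a' with length 2

2


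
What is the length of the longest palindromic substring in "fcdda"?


Input: "fcdda"
Checking substrings for palindromes:
  [2:4] "dd" (len 2) => palindrome
Longest palindromic substring: "dd" with length 2

2


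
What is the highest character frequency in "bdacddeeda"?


Input: bdacddeeda
Character counts:
  'a': 2
  'b': 1
  'c': 1
  'd': 4
  'e': 2
Maximum frequency: 4

4


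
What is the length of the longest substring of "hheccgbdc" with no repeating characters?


Input: "hheccgbdc"
Sliding window (track last position of each char):
  Position 0 ('h'): window [0,0] length 1 -- new best
  Position 1 ('h'): repeat (last at 0), move window start to 1
  Position 1 ('h'): window [1,1] length 1
  Position 2 ('e'): window [1,2] length 2 -- new best
  Position 3 ('c'): window [1,3] length 3 -- new best
  Position 4 ('c'): repeat (last at 3), move window start to 4
  Position 4 ('c'): window [4,4] length 1
  Position 5 ('g'): window [4,5] length 2
  Position 6 ('b'): window [4,6] length 3
  Position 7 ('d'): window [4,7] length 4 -- new best
  Position 8 ('c'): repeat (last at 4), move window start to 5
  Position 8 ('c'): window [5,8] length 4
Longest substring with no repeats: "cgbd" with length 4

4


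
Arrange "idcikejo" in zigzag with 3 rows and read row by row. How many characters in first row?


Zigzag "idcikejo" into 3 rows:
Placing characters:
  'i' => row 0
  'd' => row 1
  'c' => row 2
  'i' => row 1
  'k' => row 0
  'e' => row 1
  'j' => row 2
  'o' => row 1
Rows:
  Row 0: "ik"
  Row 1: "dieo"
  Row 2: "cj"
First row length: 2

2


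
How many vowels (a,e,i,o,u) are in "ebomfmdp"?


Input: ebomfmdp
Checking each character:
  'e' at position 0: vowel (running total: 1)
  'b' at position 1: consonant
  'o' at position 2: vowel (running total: 2)
  'm' at position 3: consonant
  'f' at position 4: consonant
  'm' at position 5: consonant
  'd' at position 6: consonant
  'p' at position 7: consonant
Total vowels: 2

2


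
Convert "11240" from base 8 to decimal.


Input: "11240" in base 8
Positional expansion:
  Digit '1' (value 1) x 8^4 = 4096
  Digit '1' (value 1) x 8^3 = 512
  Digit '2' (value 2) x 8^2 = 128
  Digit '4' (value 4) x 8^1 = 32
  Digit '0' (value 0) x 8^0 = 0
Sum = 4768

4768


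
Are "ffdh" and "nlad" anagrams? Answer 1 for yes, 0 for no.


Strings: "ffdh", "nlad"
Sorted first:  dffh
Sorted second: adln
Differ at position 0: 'd' vs 'a' => not anagrams

0


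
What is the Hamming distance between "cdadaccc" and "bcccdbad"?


Comparing "cdadaccc" and "bcccdbad" position by position:
  Position 0: 'c' vs 'b' => differ
  Position 1: 'd' vs 'c' => differ
  Position 2: 'a' vs 'c' => differ
  Position 3: 'd' vs 'c' => differ
  Position 4: 'a' vs 'd' => differ
  Position 5: 'c' vs 'b' => differ
  Position 6: 'c' vs 'a' => differ
  Position 7: 'c' vs 'd' => differ
Total differences (Hamming distance): 8

8


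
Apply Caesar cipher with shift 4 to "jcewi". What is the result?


Caesar cipher: shift "jcewi" by 4
  'j' (pos 9) + 4 = pos 13 = 'n'
  'c' (pos 2) + 4 = pos 6 = 'g'
  'e' (pos 4) + 4 = pos 8 = 'i'
  'w' (pos 22) + 4 = pos 0 = 'a'
  'i' (pos 8) + 4 = pos 12 = 'm'
Result: ngiam

ngiam


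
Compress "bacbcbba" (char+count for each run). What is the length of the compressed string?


Input: bacbcbba
Runs:
  'b' x 1 => "b1"
  'a' x 1 => "a1"
  'c' x 1 => "c1"
  'b' x 1 => "b1"
  'c' x 1 => "c1"
  'b' x 2 => "b2"
  'a' x 1 => "a1"
Compressed: "b1a1c1b1c1b2a1"
Compressed length: 14

14
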